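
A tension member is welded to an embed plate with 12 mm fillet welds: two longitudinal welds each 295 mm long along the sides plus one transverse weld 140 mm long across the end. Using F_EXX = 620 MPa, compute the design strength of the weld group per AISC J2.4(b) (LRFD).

t_e = 0.707 × 12 = 8.484 mm.
R_nwl = 0.6 × 620 × 8.484 × 590 × 10⁻³ = 1862 kN (longitudinal, 2 welds).
R_nwt = 0.6 × 620 × 8.484 × 140 × 10⁻³ = 441.8 kN (transverse, base value).
(i) R_nwl + R_nwt = 2304 kN; (ii) 0.85 R_nwl + 1.5 R_nwt = 2246 kN.
R_n = max = 2304 kN [governs: (i)]; φR_n = 1728 kN.

φR_n ≈ 1730 kN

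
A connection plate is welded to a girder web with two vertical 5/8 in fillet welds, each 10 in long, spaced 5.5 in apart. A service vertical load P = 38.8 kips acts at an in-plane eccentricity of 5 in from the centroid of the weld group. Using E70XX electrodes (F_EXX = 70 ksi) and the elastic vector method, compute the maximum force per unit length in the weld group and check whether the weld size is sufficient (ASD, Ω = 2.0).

Total weld length L_w = 20 in. Treat welds as unit-width lines.
Polar moment about centroid: J = 2[d³/12 + d(b/2)²] = 2[10³/12 + 10×2.75²] = 317.9 in³.
Direct shear f_v = P/L_w = 38.8 / 20 = 1.94 kip/in (vertical).
Torsion M = P·e = 38.8 × 5 = 194 kip·in.
Critical point at (x, y) = (2.75, 5) from centroid. f_tx = M·y/J = 3.051 kip/in; f_ty = M·x/J = 1.678 kip/in.
Resultant f_max = √[f_tx² + (f_v + f_ty)²] = √[3.051² + (1.94 + 1.678)²] = 4.733 kip/in.
Capacity per unit length: r_n/Ω = (1/2.0) × 0.6 × 70 × (0.707 × 0.625) = 9.279 kip/in.
4.733 ≤ 9.279 → adequate.

f_max ≈ 4.73 kip/in; adequate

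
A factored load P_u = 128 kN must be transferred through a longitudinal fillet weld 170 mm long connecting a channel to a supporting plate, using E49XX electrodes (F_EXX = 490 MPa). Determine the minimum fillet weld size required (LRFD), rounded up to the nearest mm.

w = 5 mm

Total weld length L = 170 mm.
Required throat t_e = P_u / (φ × 0.6 F_EXX × L) = 128 / (0.75 × 0.6 × 490 × 170 × 10⁻³) = 3.415 mm.
Required leg w = t_e / 0.707 = 4.83 mm → use 5 mm.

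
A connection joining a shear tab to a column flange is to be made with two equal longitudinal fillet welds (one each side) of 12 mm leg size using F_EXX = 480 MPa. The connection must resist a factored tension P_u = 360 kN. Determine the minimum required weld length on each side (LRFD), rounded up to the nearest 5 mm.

Throat t_e = 0.707 × 12 = 8.484 mm.
φr_n = 0.75 × 0.6 × 480 × 8.484 × 10⁻³ = 1.833 kN/mm.
L_req = P_u / φr_n = 360 / 1.833 = 196.4 mm total.
Per side: 196.4 / 2 = 98.22 mm.
Round up → use L = 100 mm on each side.

L = 100 mm on each side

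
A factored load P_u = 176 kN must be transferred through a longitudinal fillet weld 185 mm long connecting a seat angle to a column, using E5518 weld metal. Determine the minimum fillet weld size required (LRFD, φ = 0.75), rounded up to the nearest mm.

E55XX → F_EXX = 550 MPa.
Total weld length L = 185 mm.
Required throat t_e = P_u / (φ × 0.6 F_EXX × L) = 176 / (0.75 × 0.6 × 550 × 185 × 10⁻³) = 3.844 mm.
Required leg w = t_e / 0.707 = 5.437 mm → use 6 mm.

w = 6 mm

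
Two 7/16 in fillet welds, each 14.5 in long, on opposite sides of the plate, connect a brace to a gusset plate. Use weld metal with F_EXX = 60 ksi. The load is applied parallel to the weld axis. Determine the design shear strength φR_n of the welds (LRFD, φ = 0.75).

Effective throat t_e = 0.707 × 0.4375 = 0.3093 in.
Total length L = 29 in; A_we = 0.3093 × 29 = 8.97 in².
F_nw = 0.6 F_EXX = 0.6 × 60 = 36 ksi.
φR_n = 0.75 × 36 × 8.97 = 242.2 kips.

φR_n ≈ 242 kips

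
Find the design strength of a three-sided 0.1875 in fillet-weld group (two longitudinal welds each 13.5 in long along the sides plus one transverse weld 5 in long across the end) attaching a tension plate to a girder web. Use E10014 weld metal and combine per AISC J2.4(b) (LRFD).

φR_n ≈ 191 kips

E100XX → F_EXX = 100 ksi.
t_e = 0.707 × 0.1875 = 0.1326 in.
R_nwl = 0.6 × 100 × 0.1326 × 27 = 214.8 kips (longitudinal, 2 welds).
R_nwt = 0.6 × 100 × 0.1326 × 5 = 39.77 kips (transverse, base value).
(i) R_nwl + R_nwt = 254.5 kips; (ii) 0.85 R_nwl + 1.5 R_nwt = 242.2 kips.
R_n = max = 254.5 kips [governs: (i)]; φR_n = 190.9 kips.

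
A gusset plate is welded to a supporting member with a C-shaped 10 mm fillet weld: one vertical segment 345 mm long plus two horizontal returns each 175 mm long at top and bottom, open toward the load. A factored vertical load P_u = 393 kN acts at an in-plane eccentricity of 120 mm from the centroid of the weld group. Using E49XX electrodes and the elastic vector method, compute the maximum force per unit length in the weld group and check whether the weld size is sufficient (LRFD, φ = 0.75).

f_max ≈ 1080 N/mm; adequate

E49XX → F_EXX = 490 MPa.
Total weld length L_w = 695 mm. Treat welds as unit-width lines.
Centroid: x̄ = 2×175×87.5 / 695 = 44.06 mm from the vertical weld.
Polar moment about centroid: J = I_x + I_y = [345³/12 + 2×175×172.5²] + [345×44.06² + 2(175³/12 + 175×43.44²)] = 16060000 mm³.
Direct shear f_v = P/L_w = 393×10³ / 695 = 565.5 N/mm (vertical).
Torsion M = P·e = 393×10³ × 120 = 47160000 N·mm.
Critical point at (x, y) = (130.9, 172.5) from centroid. f_tx = M·y/J = 506.5 N/mm; f_ty = M·x/J = 384.5 N/mm.
Resultant f_max = √[f_tx² + (f_v + f_ty)²] = √[506.5² + (565.5 + 384.5)²] = 1077 N/mm.
Capacity per unit length: φr_n = 0.75 × 0.6 × 490 × (0.707 × 10) = 1559 N/mm.
1077 ≤ 1559 → adequate.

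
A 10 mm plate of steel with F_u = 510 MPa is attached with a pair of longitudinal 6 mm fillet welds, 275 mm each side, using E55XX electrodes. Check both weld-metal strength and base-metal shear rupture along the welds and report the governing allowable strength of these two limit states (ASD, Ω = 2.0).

R_n/Ω ≈ 385 kN (weld metal governs)

E55XX → F_EXX = 550 MPa.
t_e = 0.707 × 6 = 4.242 mm; L = 550 mm.
Weld metal: R_n/Ω = (1/2.0) × 0.6 × 550 × 4.242 × 550 × 10⁻³ = 385 kN.
Base metal (shear rupture): R_n/Ω = (1/2.0) × 0.6 × 510 × 10 × 550 × 10⁻³ = 841.5 kN.
Governing: weld metal.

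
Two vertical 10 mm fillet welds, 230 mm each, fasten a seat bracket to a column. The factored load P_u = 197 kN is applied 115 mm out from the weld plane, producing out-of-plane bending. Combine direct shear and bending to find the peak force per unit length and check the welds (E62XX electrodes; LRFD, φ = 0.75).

f_max ≈ 1350 N/mm; adequate

E62XX → F_EXX = 620 MPa.
L_w = 2 × 230 = 460 mm; section modulus (unit throat) S = 2 × L²/6 = 17630 mm².
Direct shear f_v = P/L_w = 197×10³/460 = 428.3 N/mm.
Moment M = P × e = 197×10³ × 115 = 22655000 N·mm; bending f_b = M/S = 1285 N/mm.
f_max = √(f_v² + f_b²) = √(428.3² + 1285²) = 1354 N/mm.
φr_n = 0.75 × 0.6 × 620 × (0.707 × 10) = 1973 N/mm → adequate.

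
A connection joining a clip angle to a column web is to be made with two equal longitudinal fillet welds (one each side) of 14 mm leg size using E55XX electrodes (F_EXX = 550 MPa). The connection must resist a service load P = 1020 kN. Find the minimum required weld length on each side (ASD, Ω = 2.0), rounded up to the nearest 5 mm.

Throat t_e = 0.707 × 14 = 9.898 mm.
r_n/Ω = (0.6 × 550 × 9.898) / 2.0 = 1633 N/mm = 1.633 kN/mm.
L_req = P / (r_n/Ω) = 1020 / 1.633 = 624.6 mm total.
Per side: 624.6 / 2 = 312.3 mm.
Round up → use L = 315 mm on each side.

L = 315 mm on each side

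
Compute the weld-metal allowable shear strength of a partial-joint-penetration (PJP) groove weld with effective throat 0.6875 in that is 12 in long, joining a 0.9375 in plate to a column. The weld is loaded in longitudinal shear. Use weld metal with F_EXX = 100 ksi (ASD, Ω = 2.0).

R_n/Ω ≈ 248 kip

Effective throat (given) t_e = 0.6875 in.
A_we = 0.6875 × 12 = 8.25 in².
F_nw = 0.6 F_EXX = 60 ksi.
R_n/Ω = (60 × 8.25) / 2.0 = 247.5 kip.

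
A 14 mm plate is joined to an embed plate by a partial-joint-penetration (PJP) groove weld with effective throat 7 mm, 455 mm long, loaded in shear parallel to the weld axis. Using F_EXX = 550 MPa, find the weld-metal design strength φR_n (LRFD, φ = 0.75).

φR_n ≈ 788 kN

Effective throat (given) t_e = 7 mm.
A_we = 7 × 455 = 3185 mm².
F_nw = 0.6 F_EXX = 330 MPa.
φR_n = 0.75 × 330 × 3185 × 10⁻³ = 788.3 kN.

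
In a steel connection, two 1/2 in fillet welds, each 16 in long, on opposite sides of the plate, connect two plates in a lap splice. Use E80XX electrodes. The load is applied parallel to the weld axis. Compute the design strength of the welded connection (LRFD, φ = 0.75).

E80XX → F_EXX = 80 ksi.
Effective throat t_e = 0.707 × 0.5 = 0.3535 in.
Total length L = 32 in; A_we = 0.3535 × 32 = 11.31 in².
F_nw = 0.6 F_EXX = 0.6 × 80 = 48 ksi.
φR_n = 0.75 × 48 × 11.31 = 407.2 kips.

φR_n ≈ 407 kips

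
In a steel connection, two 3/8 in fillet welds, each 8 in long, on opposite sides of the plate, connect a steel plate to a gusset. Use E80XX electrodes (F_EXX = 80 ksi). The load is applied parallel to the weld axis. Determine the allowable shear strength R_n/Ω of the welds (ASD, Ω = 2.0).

Effective throat t_e = 0.707 × 0.375 = 0.2651 in.
Total length L = 16 in; A_we = 0.2651 × 16 = 4.242 in².
F_nw = 0.6 F_EXX = 0.6 × 80 = 48 ksi.
R_n = 48 × 4.242 = 203.6 kip; R_n/Ω = 203.6/2.0 = 101.8 kip.

R_n/Ω ≈ 102 kip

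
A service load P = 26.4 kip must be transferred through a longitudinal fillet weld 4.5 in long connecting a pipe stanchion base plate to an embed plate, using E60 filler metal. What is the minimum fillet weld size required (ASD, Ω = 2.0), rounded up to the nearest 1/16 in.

E60XX → F_EXX = 60 ksi.
Total weld length L = 4.5 in.
Required throat t_e = P × Ω / (0.6 F_EXX × L) = 26.4 × 2.0 / (0.6 × 60 × 4.5) = 0.3259 in.
Required leg w = t_e / 0.707 = 0.461 in → use 1/2 in.

w = 1/2 in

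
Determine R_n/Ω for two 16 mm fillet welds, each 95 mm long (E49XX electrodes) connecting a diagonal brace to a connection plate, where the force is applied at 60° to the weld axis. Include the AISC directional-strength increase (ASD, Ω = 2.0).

E49XX → F_EXX = 490 MPa.
t_e = 0.707 × 16 = 11.31 mm; A_we = 11.31 × 190 = 2149 mm².
Directional factor: 1.0 + 0.5 sin^1.5(60°) = 1.403.
F_nw = 0.6 × 490 × 1.403 = 412.5 MPa.
R_n/Ω = (412.5 × 2149) / 2.0 × 10⁻³ = 443.3 kN.

R_n/Ω ≈ 443 kN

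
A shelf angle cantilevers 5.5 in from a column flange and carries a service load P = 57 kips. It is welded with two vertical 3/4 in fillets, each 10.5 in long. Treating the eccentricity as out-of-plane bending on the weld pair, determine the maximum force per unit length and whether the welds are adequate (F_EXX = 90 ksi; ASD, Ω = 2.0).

f_max ≈ 8.95 kip/in; adequate

L_w = 2 × 10.5 = 21 in; section modulus (unit throat) S = 2 × L²/6 = 36.75 in².
Direct shear f_v = P/L_w = 57/21 = 2.714 kip/in.
Moment M = P × e = 57 × 5.5 = 313.5 kip·in; bending f_b = M/S = 8.531 kip/in.
f_max = √(f_v² + f_b²) = √(2.714² + 8.531²) = 8.952 kip/in.
r_n/Ω = (1/2.0) × 0.6 × 90 × (0.707 × 0.75) = 14.32 kip/in → adequate.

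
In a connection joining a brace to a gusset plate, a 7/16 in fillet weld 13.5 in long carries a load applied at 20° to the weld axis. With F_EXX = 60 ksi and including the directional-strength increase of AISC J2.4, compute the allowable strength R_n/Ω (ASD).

t_e = 0.707 × 0.4375 = 0.3093 in; A_we = 0.3093 × 13.5 = 4.176 in².
Directional factor: 1.0 + 0.5 sin^1.5(20°) = 1.1.
F_nw = 0.6 × 60 × 1.1 = 39.6 ksi.
R_n/Ω = (39.6 × 4.176) / 2.0 = 82.68 kip.

R_n/Ω ≈ 82.7 kip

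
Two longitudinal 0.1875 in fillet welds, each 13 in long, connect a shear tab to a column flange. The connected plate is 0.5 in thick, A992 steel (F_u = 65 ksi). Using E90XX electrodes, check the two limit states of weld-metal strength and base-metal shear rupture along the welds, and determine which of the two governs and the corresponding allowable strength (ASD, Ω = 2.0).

R_n/Ω ≈ 93.1 kip (weld metal governs)

E90XX → F_EXX = 90 ksi.
t_e = 0.707 × 0.1875 = 0.1326 in; L = 26 in.
Weld metal: R_n/Ω = (1/2.0) × 0.6 × 90 × 0.1326 × 26 = 93.06 kip.
Base metal (shear rupture): R_n/Ω = (1/2.0) × 0.6 × 65 × 0.5 × 26 = 253.5 kip.
Governing: weld metal.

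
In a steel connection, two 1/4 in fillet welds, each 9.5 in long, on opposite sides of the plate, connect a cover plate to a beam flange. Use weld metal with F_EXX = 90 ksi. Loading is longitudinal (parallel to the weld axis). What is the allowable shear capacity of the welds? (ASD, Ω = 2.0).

R_n/Ω ≈ 90.7 kip

Effective throat t_e = 0.707 × 0.25 = 0.1767 in.
Total length L = 19 in; A_we = 0.1767 × 19 = 3.358 in².
F_nw = 0.6 F_EXX = 0.6 × 90 = 54 ksi.
R_n = 54 × 3.358 = 181.3 kip; R_n/Ω = 181.3/2.0 = 90.67 kip.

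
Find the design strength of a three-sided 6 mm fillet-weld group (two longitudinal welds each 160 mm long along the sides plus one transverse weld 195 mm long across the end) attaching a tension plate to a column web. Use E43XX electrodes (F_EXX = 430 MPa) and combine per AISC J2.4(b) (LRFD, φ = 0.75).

t_e = 0.707 × 6 = 4.242 mm.
R_nwl = 0.6 × 430 × 4.242 × 320 × 10⁻³ = 350.2 kN (longitudinal, 2 welds).
R_nwt = 0.6 × 430 × 4.242 × 195 × 10⁻³ = 213.4 kN (transverse, base value).
(i) R_nwl + R_nwt = 563.6 kN; (ii) 0.85 R_nwl + 1.5 R_nwt = 617.8 kN.
R_n = max = 617.8 kN [governs: (ii)]; φR_n = 463.4 kN.

φR_n ≈ 463 kN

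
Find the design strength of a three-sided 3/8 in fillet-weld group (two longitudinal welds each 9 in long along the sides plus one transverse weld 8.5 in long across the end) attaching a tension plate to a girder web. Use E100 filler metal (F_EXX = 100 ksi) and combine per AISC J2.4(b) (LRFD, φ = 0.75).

t_e = 0.707 × 0.375 = 0.2651 in.
R_nwl = 0.6 × 100 × 0.2651 × 18 = 286.3 kip (longitudinal, 2 welds).
R_nwt = 0.6 × 100 × 0.2651 × 8.5 = 135.2 kip (transverse, base value).
(i) R_nwl + R_nwt = 421.5 kip; (ii) 0.85 R_nwl + 1.5 R_nwt = 446.2 kip.
R_n = max = 446.2 kip [governs: (ii)]; φR_n = 334.7 kip.

φR_n ≈ 335 kip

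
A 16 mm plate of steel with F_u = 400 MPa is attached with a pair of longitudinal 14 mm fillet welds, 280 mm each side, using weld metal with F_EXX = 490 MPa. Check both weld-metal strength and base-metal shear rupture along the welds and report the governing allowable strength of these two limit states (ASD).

t_e = 0.707 × 14 = 9.898 mm; L = 560 mm.
Weld metal: R_n/Ω = (1/2.0) × 0.6 × 490 × 9.898 × 560 × 10⁻³ = 814.8 kN.
Base metal (shear rupture): R_n/Ω = (1/2.0) × 0.6 × 400 × 16 × 560 × 10⁻³ = 1075 kN.
Governing: weld metal.

R_n/Ω ≈ 815 kN (weld metal governs)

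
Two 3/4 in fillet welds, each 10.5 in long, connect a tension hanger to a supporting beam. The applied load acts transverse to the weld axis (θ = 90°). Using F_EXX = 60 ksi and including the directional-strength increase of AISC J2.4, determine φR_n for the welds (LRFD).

φR_n ≈ 451 kip

t_e = 0.707 × 0.75 = 0.5302 in; A_we = 0.5302 × 21 = 11.14 in².
Directional factor: 1.0 + 0.5 sin^1.5(90°) = 1.5.
F_nw = 0.6 × 60 × 1.5 = 54 ksi.
φR_n = 0.75 × 54 × 11.14 = 451 kip.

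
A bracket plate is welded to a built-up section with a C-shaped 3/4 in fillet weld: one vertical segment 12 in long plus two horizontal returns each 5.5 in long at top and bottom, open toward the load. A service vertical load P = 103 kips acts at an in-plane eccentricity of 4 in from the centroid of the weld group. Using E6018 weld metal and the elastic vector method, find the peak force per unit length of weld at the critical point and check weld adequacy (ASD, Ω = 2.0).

E60XX → F_EXX = 60 ksi.
Total weld length L_w = 23 in. Treat welds as unit-width lines.
Centroid: x̄ = 2×5.5×2.75 / 23 = 1.315 in from the vertical weld.
Polar moment about centroid: J = I_x + I_y = [12³/12 + 2×5.5×6²] + [12×1.315² + 2(5.5³/12 + 5.5×1.435²)] = 611.1 in³.
Direct shear f_v = P/L_w = 103 / 23 = 4.478 kip/in (vertical).
Torsion M = P·e = 103 × 4 = 412 kip·in.
Critical point at (x, y) = (4.185, 6) from centroid. f_tx = M·y/J = 4.045 kip/in; f_ty = M·x/J = 2.821 kip/in.
Resultant f_max = √[f_tx² + (f_v + f_ty)²] = √[4.045² + (4.478 + 2.821)²] = 8.345 kip/in.
Capacity per unit length: r_n/Ω = (1/2.0) × 0.6 × 60 × (0.707 × 0.75) = 9.544 kip/in.
8.345 ≤ 9.544 → adequate.

f_max ≈ 8.35 kip/in; adequate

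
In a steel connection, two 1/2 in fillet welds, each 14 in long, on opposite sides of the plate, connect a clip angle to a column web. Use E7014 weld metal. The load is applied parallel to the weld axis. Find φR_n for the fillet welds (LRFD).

E70XX → F_EXX = 70 ksi.
Effective throat t_e = 0.707 × 0.5 = 0.3535 in.
Total length L = 28 in; A_we = 0.3535 × 28 = 9.898 in².
F_nw = 0.6 F_EXX = 0.6 × 70 = 42 ksi.
φR_n = 0.75 × 42 × 9.898 = 311.8 kip.

φR_n ≈ 312 kip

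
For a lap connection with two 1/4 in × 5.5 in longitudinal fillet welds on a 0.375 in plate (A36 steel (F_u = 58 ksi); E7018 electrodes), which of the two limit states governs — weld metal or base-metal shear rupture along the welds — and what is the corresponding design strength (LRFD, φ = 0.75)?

φR_n ≈ 61.2 kips (weld metal governs)

E70XX → F_EXX = 70 ksi.
t_e = 0.707 × 0.25 = 0.1767 in; L = 11 in.
Weld metal: φR_n = 0.75 × 0.6 × 70 × 0.1767 × 11 = 61.24 kips.
Base metal (shear rupture): φR_n = 0.75 × 0.6 × 58 × 0.375 × 11 = 107.7 kips.
Governing: weld metal.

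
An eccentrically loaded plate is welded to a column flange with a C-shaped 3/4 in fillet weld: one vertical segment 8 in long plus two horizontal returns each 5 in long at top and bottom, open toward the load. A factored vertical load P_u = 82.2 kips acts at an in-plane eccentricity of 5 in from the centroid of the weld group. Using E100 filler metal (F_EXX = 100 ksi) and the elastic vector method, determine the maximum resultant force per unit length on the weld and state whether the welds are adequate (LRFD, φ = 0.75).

Total weld length L_w = 18 in. Treat welds as unit-width lines.
Centroid: x̄ = 2×5×2.5 / 18 = 1.389 in from the vertical weld.
Polar moment about centroid: J = I_x + I_y = [8³/12 + 2×5×4²] + [8×1.389² + 2(5³/12 + 5×1.111²)] = 251.3 in³.
Direct shear f_v = P/L_w = 82.2 / 18 = 4.567 kip/in (vertical).
Torsion M = P·e = 82.2 × 5 = 411 kip·in.
Critical point at (x, y) = (3.611, 4) from centroid. f_tx = M·y/J = 6.543 kip/in; f_ty = M·x/J = 5.906 kip/in.
Resultant f_max = √[f_tx² + (f_v + f_ty)²] = √[6.543² + (4.567 + 5.906)²] = 12.35 kip/in.
Capacity per unit length: φr_n = 0.75 × 0.6 × 100 × (0.707 × 0.75) = 23.86 kip/in.
12.35 ≤ 23.86 → adequate.

f_max ≈ 12.3 kip/in; adequate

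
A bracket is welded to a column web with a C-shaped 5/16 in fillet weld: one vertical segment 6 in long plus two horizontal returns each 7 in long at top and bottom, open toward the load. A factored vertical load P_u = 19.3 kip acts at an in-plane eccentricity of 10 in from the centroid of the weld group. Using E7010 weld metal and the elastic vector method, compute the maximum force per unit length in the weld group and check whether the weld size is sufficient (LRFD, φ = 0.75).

E70XX → F_EXX = 70 ksi.
Total weld length L_w = 20 in. Treat welds as unit-width lines.
Centroid: x̄ = 2×7×3.5 / 20 = 2.45 in from the vertical weld.
Polar moment about centroid: J = I_x + I_y = [6³/12 + 2×7×3²] + [6×2.45² + 2(7³/12 + 7×1.05²)] = 252.6 in³.
Direct shear f_v = P/L_w = 19.3 / 20 = 0.965 kip/in (vertical).
Torsion M = P·e = 19.3 × 10 = 193 kip·in.
Critical point at (x, y) = (4.55, 3) from centroid. f_tx = M·y/J = 2.292 kip/in; f_ty = M·x/J = 3.476 kip/in.
Resultant f_max = √[f_tx² + (f_v + f_ty)²] = √[2.292² + (0.965 + 3.476)²] = 4.998 kip/in.
Capacity per unit length: φr_n = 0.75 × 0.6 × 70 × (0.707 × 0.3125) = 6.96 kip/in.
4.998 ≤ 6.96 → adequate.

f_max ≈ 5 kip/in; adequate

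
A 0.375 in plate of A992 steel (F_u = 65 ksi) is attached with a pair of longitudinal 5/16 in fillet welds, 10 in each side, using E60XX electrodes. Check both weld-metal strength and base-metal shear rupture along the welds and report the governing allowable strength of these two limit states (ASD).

E60XX → F_EXX = 60 ksi.
t_e = 0.707 × 0.3125 = 0.2209 in; L = 20 in.
Weld metal: R_n/Ω = (1/2.0) × 0.6 × 60 × 0.2209 × 20 = 79.54 kip.
Base metal (shear rupture): R_n/Ω = (1/2.0) × 0.6 × 65 × 0.375 × 20 = 146.2 kip.
Governing: weld metal.

R_n/Ω ≈ 79.5 kip (weld metal governs)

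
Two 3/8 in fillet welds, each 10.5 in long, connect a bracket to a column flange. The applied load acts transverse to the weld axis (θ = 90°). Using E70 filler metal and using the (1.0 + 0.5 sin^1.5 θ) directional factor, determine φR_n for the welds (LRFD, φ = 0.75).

E70XX → F_EXX = 70 ksi.
t_e = 0.707 × 0.375 = 0.2651 in; A_we = 0.2651 × 21 = 5.568 in².
Directional factor: 1.0 + 0.5 sin^1.5(90°) = 1.5.
F_nw = 0.6 × 70 × 1.5 = 63 ksi.
φR_n = 0.75 × 63 × 5.568 = 263.1 kip.

φR_n ≈ 263 kip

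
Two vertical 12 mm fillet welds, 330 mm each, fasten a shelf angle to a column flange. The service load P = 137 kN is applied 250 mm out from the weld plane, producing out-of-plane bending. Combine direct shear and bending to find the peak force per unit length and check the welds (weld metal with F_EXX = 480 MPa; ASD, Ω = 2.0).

f_max ≈ 966 N/mm; adequate

L_w = 2 × 330 = 660 mm; section modulus (unit throat) S = 2 × L²/6 = 36300 mm².
Direct shear f_v = P/L_w = 137×10³/660 = 207.6 N/mm.
Moment M = P × e = 137×10³ × 250 = 34250000 N·mm; bending f_b = M/S = 943.5 N/mm.
f_max = √(f_v² + f_b²) = √(207.6² + 943.5²) = 966.1 N/mm.
r_n/Ω = (1/2.0) × 0.6 × 480 × (0.707 × 12) = 1222 N/mm → adequate.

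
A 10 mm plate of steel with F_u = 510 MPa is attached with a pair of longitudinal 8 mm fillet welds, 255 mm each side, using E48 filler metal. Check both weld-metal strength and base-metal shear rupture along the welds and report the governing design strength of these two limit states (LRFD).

E48XX → F_EXX = 480 MPa.
t_e = 0.707 × 8 = 5.656 mm; L = 510 mm.
Weld metal: φR_n = 0.75 × 0.6 × 480 × 5.656 × 510 × 10⁻³ = 623.1 kN.
Base metal (shear rupture): φR_n = 0.75 × 0.6 × 510 × 10 × 510 × 10⁻³ = 1170 kN.
Governing: weld metal.

φR_n ≈ 623 kN (weld metal governs)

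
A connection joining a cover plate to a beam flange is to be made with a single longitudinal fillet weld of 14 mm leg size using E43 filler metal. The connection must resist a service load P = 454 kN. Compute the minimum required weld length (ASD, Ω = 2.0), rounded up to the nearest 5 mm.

L = 360 mm

E43XX → F_EXX = 430 MPa.
Throat t_e = 0.707 × 14 = 9.898 mm.
r_n/Ω = (0.6 × 430 × 9.898) / 2.0 = 1277 N/mm = 1.277 kN/mm.
L_req = P / (r_n/Ω) = 454 / 1.277 = 355.6 mm total.
Round up → use L = 360 mm.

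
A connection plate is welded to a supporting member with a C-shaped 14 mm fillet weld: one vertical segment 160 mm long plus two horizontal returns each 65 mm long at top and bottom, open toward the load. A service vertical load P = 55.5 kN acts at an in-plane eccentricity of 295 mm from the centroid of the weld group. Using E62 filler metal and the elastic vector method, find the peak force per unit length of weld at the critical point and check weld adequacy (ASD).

E62XX → F_EXX = 620 MPa.
Total weld length L_w = 290 mm. Treat welds as unit-width lines.
Centroid: x̄ = 2×65×32.5 / 290 = 14.57 mm from the vertical weld.
Polar moment about centroid: J = I_x + I_y = [160³/12 + 2×65×80²] + [160×14.57² + 2(65³/12 + 65×17.93²)] = 1295000 mm³.
Direct shear f_v = P/L_w = 55.5×10³ / 290 = 191.4 N/mm (vertical).
Torsion M = P·e = 55.5×10³ × 295 = 16372000 N·mm.
Critical point at (x, y) = (50.43, 80) from centroid. f_tx = M·y/J = 1012 N/mm; f_ty = M·x/J = 637.7 N/mm.
Resultant f_max = √[f_tx² + (f_v + f_ty)²] = √[1012² + (191.4 + 637.7)²] = 1308 N/mm.
Capacity per unit length: r_n/Ω = (1/2.0) × 0.6 × 620 × (0.707 × 14) = 1841 N/mm.
1308 ≤ 1841 → adequate.

f_max ≈ 1310 N/mm; adequate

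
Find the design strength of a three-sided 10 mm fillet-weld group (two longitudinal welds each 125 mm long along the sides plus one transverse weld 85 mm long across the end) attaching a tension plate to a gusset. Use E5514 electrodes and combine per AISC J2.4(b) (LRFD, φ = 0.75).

φR_n ≈ 595 kN

E55XX → F_EXX = 550 MPa.
t_e = 0.707 × 10 = 7.07 mm.
R_nwl = 0.6 × 550 × 7.07 × 250 × 10⁻³ = 583.3 kN (longitudinal, 2 welds).
R_nwt = 0.6 × 550 × 7.07 × 85 × 10⁻³ = 198.3 kN (transverse, base value).
(i) R_nwl + R_nwt = 781.6 kN; (ii) 0.85 R_nwl + 1.5 R_nwt = 793.3 kN.
R_n = max = 793.3 kN [governs: (ii)]; φR_n = 594.9 kN.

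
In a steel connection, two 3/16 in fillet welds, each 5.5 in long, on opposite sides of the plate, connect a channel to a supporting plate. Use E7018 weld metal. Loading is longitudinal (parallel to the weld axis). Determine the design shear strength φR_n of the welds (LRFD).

φR_n ≈ 45.9 kip

E70XX → F_EXX = 70 ksi.
Effective throat t_e = 0.707 × 0.1875 = 0.1326 in.
Total length L = 11 in; A_we = 0.1326 × 11 = 1.458 in².
F_nw = 0.6 F_EXX = 0.6 × 70 = 42 ksi.
φR_n = 0.75 × 42 × 1.458 = 45.93 kip.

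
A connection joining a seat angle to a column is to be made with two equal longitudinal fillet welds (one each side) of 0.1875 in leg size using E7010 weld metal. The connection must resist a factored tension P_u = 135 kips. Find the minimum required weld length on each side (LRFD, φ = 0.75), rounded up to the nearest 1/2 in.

E70XX → F_EXX = 70 ksi.
Throat t_e = 0.707 × 0.1875 = 0.1326 in.
φr_n = 0.75 × 0.6 × 70 × 0.1326 = 4.176 kips/in.
L_req = P_u / φr_n = 135 / 4.176 = 32.33 in total.
Per side: 32.33 / 2 = 16.16 in.
Round up → use L = 16.5 in on each side.

L = 16.5 in on each side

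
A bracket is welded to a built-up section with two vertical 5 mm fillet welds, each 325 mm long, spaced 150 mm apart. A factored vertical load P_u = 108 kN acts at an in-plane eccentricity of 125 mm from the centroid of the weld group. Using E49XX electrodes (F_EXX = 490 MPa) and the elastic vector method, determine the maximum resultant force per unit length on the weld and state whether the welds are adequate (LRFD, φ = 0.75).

Total weld length L_w = 650 mm. Treat welds as unit-width lines.
Polar moment about centroid: J = 2[d³/12 + d(b/2)²] = 2[325³/12 + 325×75²] = 9378000 mm³.
Direct shear f_v = P/L_w = 108×10³ / 650 = 166.2 N/mm (vertical).
Torsion M = P·e = 108×10³ × 125 = 13500000 N·mm.
Critical point at (x, y) = (75, 162.5) from centroid. f_tx = M·y/J = 233.9 N/mm; f_ty = M·x/J = 108 N/mm.
Resultant f_max = √[f_tx² + (f_v + f_ty)²] = √[233.9² + (166.2 + 108)²] = 360.4 N/mm.
Capacity per unit length: φr_n = 0.75 × 0.6 × 490 × (0.707 × 5) = 779.5 N/mm.
360.4 ≤ 779.5 → adequate.

f_max ≈ 360 N/mm; adequate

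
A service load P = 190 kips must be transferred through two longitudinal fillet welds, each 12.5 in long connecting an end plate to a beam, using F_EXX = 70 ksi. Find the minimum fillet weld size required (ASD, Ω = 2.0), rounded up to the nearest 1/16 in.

w = 9/16 in

Total weld length L = 25 in.
Required throat t_e = P × Ω / (0.6 F_EXX × L) = 190 × 2.0 / (0.6 × 70 × 25) = 0.3619 in.
Required leg w = t_e / 0.707 = 0.5119 in → use 9/16 in.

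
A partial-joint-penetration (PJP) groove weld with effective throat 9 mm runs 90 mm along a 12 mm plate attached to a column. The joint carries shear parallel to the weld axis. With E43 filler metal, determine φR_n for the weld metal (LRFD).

E43XX → F_EXX = 430 MPa.
Effective throat (given) t_e = 9 mm.
A_we = 9 × 90 = 810 mm².
F_nw = 0.6 F_EXX = 258 MPa.
φR_n = 0.75 × 258 × 810 × 10⁻³ = 156.7 kN.

φR_n ≈ 157 kN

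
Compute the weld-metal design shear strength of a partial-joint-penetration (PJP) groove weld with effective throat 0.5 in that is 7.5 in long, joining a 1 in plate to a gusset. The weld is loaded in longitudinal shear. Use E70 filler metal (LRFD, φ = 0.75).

φR_n ≈ 118 kips

E70XX → F_EXX = 70 ksi.
Effective throat (given) t_e = 0.5 in.
A_we = 0.5 × 7.5 = 3.75 in².
F_nw = 0.6 F_EXX = 42 ksi.
φR_n = 0.75 × 42 × 3.75 = 118.1 kips.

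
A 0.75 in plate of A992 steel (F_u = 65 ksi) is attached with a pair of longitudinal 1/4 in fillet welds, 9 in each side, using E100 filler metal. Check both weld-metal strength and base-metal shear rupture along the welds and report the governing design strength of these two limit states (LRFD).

φR_n ≈ 143 kip (weld metal governs)

E100XX → F_EXX = 100 ksi.
t_e = 0.707 × 0.25 = 0.1767 in; L = 18 in.
Weld metal: φR_n = 0.75 × 0.6 × 100 × 0.1767 × 18 = 143.2 kip.
Base metal (shear rupture): φR_n = 0.75 × 0.6 × 65 × 0.75 × 18 = 394.9 kip.
Governing: weld metal.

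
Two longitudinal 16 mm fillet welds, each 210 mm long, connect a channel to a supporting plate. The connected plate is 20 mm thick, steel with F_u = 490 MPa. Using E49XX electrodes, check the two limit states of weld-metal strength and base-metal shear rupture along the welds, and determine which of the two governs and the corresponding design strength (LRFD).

E49XX → F_EXX = 490 MPa.
t_e = 0.707 × 16 = 11.31 mm; L = 420 mm.
Weld metal: φR_n = 0.75 × 0.6 × 490 × 11.31 × 420 × 10⁻³ = 1048 kN.
Base metal (shear rupture): φR_n = 0.75 × 0.6 × 490 × 20 × 420 × 10⁻³ = 1852 kN.
Governing: weld metal.

φR_n ≈ 1050 kN (weld metal governs)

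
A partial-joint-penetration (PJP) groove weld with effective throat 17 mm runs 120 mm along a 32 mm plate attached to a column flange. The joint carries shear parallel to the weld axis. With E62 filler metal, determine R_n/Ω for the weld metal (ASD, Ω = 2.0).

R_n/Ω ≈ 379 kN

E62XX → F_EXX = 620 MPa.
Effective throat (given) t_e = 17 mm.
A_we = 17 × 120 = 2040 mm².
F_nw = 0.6 F_EXX = 372 MPa.
R_n/Ω = (372 × 2040) / 2.0 × 10⁻³ = 379.4 kN.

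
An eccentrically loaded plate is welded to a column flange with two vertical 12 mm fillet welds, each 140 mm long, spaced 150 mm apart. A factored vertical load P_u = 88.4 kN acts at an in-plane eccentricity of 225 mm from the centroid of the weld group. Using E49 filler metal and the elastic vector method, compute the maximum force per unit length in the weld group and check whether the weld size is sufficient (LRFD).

f_max ≈ 1250 N/mm; adequate

E49XX → F_EXX = 490 MPa.
Total weld length L_w = 280 mm. Treat welds as unit-width lines.
Polar moment about centroid: J = 2[d³/12 + d(b/2)²] = 2[140³/12 + 140×75²] = 2032000 mm³.
Direct shear f_v = P/L_w = 88.4×10³ / 280 = 315.7 N/mm (vertical).
Torsion M = P·e = 88.4×10³ × 225 = 19890000 N·mm.
Critical point at (x, y) = (75, 70) from centroid. f_tx = M·y/J = 685.1 N/mm; f_ty = M·x/J = 734 N/mm.
Resultant f_max = √[f_tx² + (f_v + f_ty)²] = √[685.1² + (315.7 + 734)²] = 1253 N/mm.
Capacity per unit length: φr_n = 0.75 × 0.6 × 490 × (0.707 × 12) = 1871 N/mm.
1253 ≤ 1871 → adequate.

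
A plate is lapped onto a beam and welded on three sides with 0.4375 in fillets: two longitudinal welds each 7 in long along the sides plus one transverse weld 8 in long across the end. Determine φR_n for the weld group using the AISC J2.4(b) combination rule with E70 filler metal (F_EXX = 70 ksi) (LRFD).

t_e = 0.707 × 0.4375 = 0.3093 in.
R_nwl = 0.6 × 70 × 0.3093 × 14 = 181.9 kip (longitudinal, 2 welds).
R_nwt = 0.6 × 70 × 0.3093 × 8 = 103.9 kip (transverse, base value).
(i) R_nwl + R_nwt = 285.8 kip; (ii) 0.85 R_nwl + 1.5 R_nwt = 310.5 kip.
R_n = max = 310.5 kip [governs: (ii)]; φR_n = 232.9 kip.

φR_n ≈ 233 kip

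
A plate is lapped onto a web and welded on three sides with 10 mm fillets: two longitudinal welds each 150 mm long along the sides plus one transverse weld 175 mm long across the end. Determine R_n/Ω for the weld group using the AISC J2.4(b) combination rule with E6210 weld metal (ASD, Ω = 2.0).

E62XX → F_EXX = 620 MPa.
t_e = 0.707 × 10 = 7.07 mm.
R_nwl = 0.6 × 620 × 7.07 × 300 × 10⁻³ = 789 kN (longitudinal, 2 welds).
R_nwt = 0.6 × 620 × 7.07 × 175 × 10⁻³ = 460.3 kN (transverse, base value).
(i) R_nwl + R_nwt = 1249 kN; (ii) 0.85 R_nwl + 1.5 R_nwt = 1361 kN.
R_n = max = 1361 kN [governs: (ii)]; R_n/Ω = 680.5 kN.

R_n/Ω ≈ 681 kN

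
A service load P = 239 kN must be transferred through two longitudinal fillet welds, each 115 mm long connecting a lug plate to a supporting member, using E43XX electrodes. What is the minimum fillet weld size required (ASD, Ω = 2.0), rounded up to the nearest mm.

w = 12 mm

E43XX → F_EXX = 430 MPa.
Total weld length L = 230 mm.
Required throat t_e = P × Ω / (0.6 F_EXX × L) = 239 × 2.0 / (0.6 × 430 × 230 × 10⁻³) = 8.055 mm.
Required leg w = t_e / 0.707 = 11.39 mm → use 12 mm.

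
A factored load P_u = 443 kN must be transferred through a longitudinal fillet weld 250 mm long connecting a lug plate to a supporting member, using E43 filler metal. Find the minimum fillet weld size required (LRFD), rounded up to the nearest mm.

E43XX → F_EXX = 430 MPa.
Total weld length L = 250 mm.
Required throat t_e = P_u / (φ × 0.6 F_EXX × L) = 443 / (0.75 × 0.6 × 430 × 250 × 10⁻³) = 9.158 mm.
Required leg w = t_e / 0.707 = 12.95 mm → use 13 mm.

w = 13 mm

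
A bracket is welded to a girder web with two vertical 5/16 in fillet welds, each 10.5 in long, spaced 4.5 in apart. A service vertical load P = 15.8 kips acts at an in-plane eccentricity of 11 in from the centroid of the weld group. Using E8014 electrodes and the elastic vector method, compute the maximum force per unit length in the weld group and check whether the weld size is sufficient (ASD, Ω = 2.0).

f_max ≈ 3.68 kip/in; adequate

E80XX → F_EXX = 80 ksi.
Total weld length L_w = 21 in. Treat welds as unit-width lines.
Polar moment about centroid: J = 2[d³/12 + d(b/2)²] = 2[10.5³/12 + 10.5×2.25²] = 299.2 in³.
Direct shear f_v = P/L_w = 15.8 / 21 = 0.7524 kip/in (vertical).
Torsion M = P·e = 15.8 × 11 = 173.8 kip·in.
Critical point at (x, y) = (2.25, 5.25) from centroid. f_tx = M·y/J = 3.049 kip/in; f_ty = M·x/J = 1.307 kip/in.
Resultant f_max = √[f_tx² + (f_v + f_ty)²] = √[3.049² + (0.7524 + 1.307)²] = 3.679 kip/in.
Capacity per unit length: r_n/Ω = (1/2.0) × 0.6 × 80 × (0.707 × 0.3125) = 5.302 kip/in.
3.679 ≤ 5.302 → adequate.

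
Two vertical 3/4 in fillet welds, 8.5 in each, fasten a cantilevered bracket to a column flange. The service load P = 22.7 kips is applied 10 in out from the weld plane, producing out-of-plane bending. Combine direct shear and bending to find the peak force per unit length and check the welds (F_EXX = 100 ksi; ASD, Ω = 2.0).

f_max ≈ 9.52 kip/in; adequate

L_w = 2 × 8.5 = 17 in; section modulus (unit throat) S = 2 × L²/6 = 24.08 in².
Direct shear f_v = P/L_w = 22.7/17 = 1.335 kip/in.
Moment M = P × e = 22.7 × 10 = 227 kip·in; bending f_b = M/S = 9.426 kip/in.
f_max = √(f_v² + f_b²) = √(1.335² + 9.426²) = 9.52 kip/in.
r_n/Ω = (1/2.0) × 0.6 × 100 × (0.707 × 0.75) = 15.91 kip/in → adequate.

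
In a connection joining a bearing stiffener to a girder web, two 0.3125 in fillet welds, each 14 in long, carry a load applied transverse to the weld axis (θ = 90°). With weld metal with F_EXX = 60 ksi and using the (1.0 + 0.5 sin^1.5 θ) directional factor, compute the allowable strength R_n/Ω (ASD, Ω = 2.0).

R_n/Ω ≈ 167 kip

t_e = 0.707 × 0.3125 = 0.2209 in; A_we = 0.2209 × 28 = 6.186 in².
Directional factor: 1.0 + 0.5 sin^1.5(90°) = 1.5.
F_nw = 0.6 × 60 × 1.5 = 54 ksi.
R_n/Ω = (54 × 6.186) / 2.0 = 167 kip.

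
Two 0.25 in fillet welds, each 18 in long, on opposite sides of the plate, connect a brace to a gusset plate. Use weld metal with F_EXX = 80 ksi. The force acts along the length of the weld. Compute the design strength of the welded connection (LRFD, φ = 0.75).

φR_n ≈ 229 kip

Effective throat t_e = 0.707 × 0.25 = 0.1767 in.
Total length L = 36 in; A_we = 0.1767 × 36 = 6.363 in².
F_nw = 0.6 F_EXX = 0.6 × 80 = 48 ksi.
φR_n = 0.75 × 48 × 6.363 = 229.1 kip.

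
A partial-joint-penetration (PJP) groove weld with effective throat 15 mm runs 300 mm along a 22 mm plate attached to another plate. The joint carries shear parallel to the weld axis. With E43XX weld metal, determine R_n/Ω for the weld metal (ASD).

R_n/Ω ≈ 580 kN

E43XX → F_EXX = 430 MPa.
Effective throat (given) t_e = 15 mm.
A_we = 15 × 300 = 4500 mm².
F_nw = 0.6 F_EXX = 258 MPa.
R_n/Ω = (258 × 4500) / 2.0 × 10⁻³ = 580.5 kN.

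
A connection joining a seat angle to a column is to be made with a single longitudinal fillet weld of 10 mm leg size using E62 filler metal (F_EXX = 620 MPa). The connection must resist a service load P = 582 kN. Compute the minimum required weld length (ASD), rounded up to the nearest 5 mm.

L = 445 mm

Throat t_e = 0.707 × 10 = 7.07 mm.
r_n/Ω = (0.6 × 620 × 7.07) / 2.0 = 1315 N/mm = 1.315 kN/mm.
L_req = P / (r_n/Ω) = 582 / 1.315 = 442.6 mm total.
Round up → use L = 445 mm.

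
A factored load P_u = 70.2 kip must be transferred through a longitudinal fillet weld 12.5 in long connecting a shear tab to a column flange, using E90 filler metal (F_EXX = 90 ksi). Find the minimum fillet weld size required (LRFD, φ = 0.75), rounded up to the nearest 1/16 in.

Total weld length L = 12.5 in.
Required throat t_e = P_u / (φ × 0.6 F_EXX × L) = 70.2 / (0.75 × 0.6 × 90 × 12.5) = 0.1387 in.
Required leg w = t_e / 0.707 = 0.1961 in → use 1/4 in.

w = 1/4 in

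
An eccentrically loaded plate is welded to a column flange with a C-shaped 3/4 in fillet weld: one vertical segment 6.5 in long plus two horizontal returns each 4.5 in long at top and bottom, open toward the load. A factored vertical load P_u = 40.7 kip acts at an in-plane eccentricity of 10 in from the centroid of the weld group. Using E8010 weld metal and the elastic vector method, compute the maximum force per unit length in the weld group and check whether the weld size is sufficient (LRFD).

f_max ≈ 14.1 kip/in; adequate

E80XX → F_EXX = 80 ksi.
Total weld length L_w = 15.5 in. Treat welds as unit-width lines.
Centroid: x̄ = 2×4.5×2.25 / 15.5 = 1.306 in from the vertical weld.
Polar moment about centroid: J = I_x + I_y = [6.5³/12 + 2×4.5×3.25²] + [6.5×1.306² + 2(4.5³/12 + 4.5×0.9435²)] = 152.2 in³.
Direct shear f_v = P/L_w = 40.7 / 15.5 = 2.626 kip/in (vertical).
Torsion M = P·e = 40.7 × 10 = 407 kip·in.
Critical point at (x, y) = (3.194, 3.25) from centroid. f_tx = M·y/J = 8.688 kip/in; f_ty = M·x/J = 8.538 kip/in.
Resultant f_max = √[f_tx² + (f_v + f_ty)²] = √[8.688² + (2.626 + 8.538)²] = 14.15 kip/in.
Capacity per unit length: φr_n = 0.75 × 0.6 × 80 × (0.707 × 0.75) = 19.09 kip/in.
14.15 ≤ 19.09 → adequate.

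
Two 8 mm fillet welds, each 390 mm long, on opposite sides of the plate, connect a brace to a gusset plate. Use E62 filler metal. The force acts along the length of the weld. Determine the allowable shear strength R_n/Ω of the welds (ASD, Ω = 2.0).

E62XX → F_EXX = 620 MPa.
Effective throat t_e = 0.707 × 8 = 5.656 mm.
Total length L = 780 mm; A_we = 5.656 × 780 = 4412 mm².
F_nw = 0.6 F_EXX = 0.6 × 620 = 372 MPa.
R_n = 372 × 4412 × 10⁻³ = 1641 kN; R_n/Ω = 1641/2.0 = 820.6 kN.

R_n/Ω ≈ 821 kN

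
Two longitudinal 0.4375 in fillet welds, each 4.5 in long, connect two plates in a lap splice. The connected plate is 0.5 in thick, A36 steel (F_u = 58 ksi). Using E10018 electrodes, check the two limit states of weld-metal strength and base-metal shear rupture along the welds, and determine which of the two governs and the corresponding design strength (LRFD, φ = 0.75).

E100XX → F_EXX = 100 ksi.
t_e = 0.707 × 0.4375 = 0.3093 in; L = 9 in.
Weld metal: φR_n = 0.75 × 0.6 × 100 × 0.3093 × 9 = 125.3 kip.
Base metal (shear rupture): φR_n = 0.75 × 0.6 × 58 × 0.5 × 9 = 117.4 kip.
Governing: base-metal shear rupture.

φR_n ≈ 117 kip (base-metal shear rupture governs)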